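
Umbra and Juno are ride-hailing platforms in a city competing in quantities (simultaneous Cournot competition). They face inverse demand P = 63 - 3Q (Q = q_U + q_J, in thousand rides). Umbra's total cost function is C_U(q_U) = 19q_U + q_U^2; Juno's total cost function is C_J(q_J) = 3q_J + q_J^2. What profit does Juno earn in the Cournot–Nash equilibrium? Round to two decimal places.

Umbra's profit: π_U = (63 - 3Q)q_U - (19q_U + q_U²). Setting ∂π_U/∂q_U = 0: 44 - 8q_U - 3(q_J) = 0.
Juno's profit: π_J = (63 - 3Q)q_J - (3q_J + q_J²). Setting ∂π_J/∂q_J = 0: 60 - 8q_J - 3(q_U) = 0.
Best responses: q_U = (44 - 3q_J)/8, q_J = (60 - 3q_U)/8.
Substituting one into the other gives q_U = 172/55 and q_J = 348/55.
Price P = 63 - 3·(104/11) = 381/11.
Juno's profit: (381/11)·(348/55) - 3·(348/55) - (348/55)² = 160.1375.

160.14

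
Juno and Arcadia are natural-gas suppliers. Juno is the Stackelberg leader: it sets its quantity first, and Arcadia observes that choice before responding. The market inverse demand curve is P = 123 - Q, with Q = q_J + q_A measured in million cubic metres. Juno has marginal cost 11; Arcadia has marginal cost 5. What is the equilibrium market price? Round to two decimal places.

37.50

The follower Arcadia best-responds to any q_J: π_A = (123 - Q)q_A - 5q_A.
Follower FOC: 118 - q_J - 2q_A = 0, so q_A(q_J) = (118 - q_J)/2.
The leader anticipates this reaction. Substituting into P = 123 - Q gives P = 64 - (1/2)q_J, so π_J = (64 - (1/2)q_J)q_J - 11q_J.
Maximising: ∂π_J/∂q_J = 53 - q_J = 0, giving q_J = 53.
Then q_A = (118 - 53)/2 = 65/2.
Total output Q = 171/2, so price P = 123 - 171/2 = 75/2.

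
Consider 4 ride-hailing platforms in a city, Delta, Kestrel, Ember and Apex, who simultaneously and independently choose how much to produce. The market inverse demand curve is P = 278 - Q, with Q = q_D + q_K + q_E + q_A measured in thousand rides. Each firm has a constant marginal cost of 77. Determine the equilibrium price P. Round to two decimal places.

A representative firm's profit is π_i = q_i(278 - Q) - 77q_i.
Setting ∂π_i/∂q_i = 0 with rivals' quantities fixed: 201 - 2q_i - Σ_{j≠i} q_j = 0.
By symmetry each firm produces the same amount; substituting Σ_{j≠i} q_j = 3q_i yields q_i = 201/5.
Total output Q = 804/5, so price P = 278 - 804/5 = 586/5.

117.20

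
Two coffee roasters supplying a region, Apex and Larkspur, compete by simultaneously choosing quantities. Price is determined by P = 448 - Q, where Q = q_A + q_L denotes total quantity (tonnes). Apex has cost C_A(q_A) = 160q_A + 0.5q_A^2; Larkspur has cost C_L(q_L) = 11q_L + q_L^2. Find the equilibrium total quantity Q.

158

Apex's profit: π_A = (448 - Q)q_A - (160q_A + (1/2)q_A²). Setting ∂π_A/∂q_A = 0: 288 - 3q_A - (q_L) = 0.
Larkspur's profit: π_L = (448 - Q)q_L - (11q_L + q_L²). Setting ∂π_L/∂q_L = 0: 437 - 4q_L - (q_A) = 0.
Rearranging gives the reaction functions q_A = (288 - q_L)/3 and q_L = (437 - q_A)/4.
Substituting one into the other gives q_A = 65 and q_L = 93.
Total output Q = 65 + 93 = 158.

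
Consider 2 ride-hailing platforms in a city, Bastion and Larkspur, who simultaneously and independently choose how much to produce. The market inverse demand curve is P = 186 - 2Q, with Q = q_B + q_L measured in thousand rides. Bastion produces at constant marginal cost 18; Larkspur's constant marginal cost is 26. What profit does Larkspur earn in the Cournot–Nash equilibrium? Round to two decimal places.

1283.56

Bastion's profit: π_B = (186 - 2Q)q_B - (18q_B). Setting ∂π_B/∂q_B = 0: 168 - 4q_B - 2(q_L) = 0.
Larkspur's first-order condition: 160 - 4q_L - 2(q_B) = 0.
Rearranging gives the reaction functions q_B = (168 - 2q_L)/4 and q_L = (160 - 2q_B)/4.
Substituting one into the other gives q_B = 88/3 and q_L = 76/3.
Price P = 186 - 2·(164/3) = 230/3.
Larkspur's profit: (230/3 - 26)·(76/3) = 1283.5556.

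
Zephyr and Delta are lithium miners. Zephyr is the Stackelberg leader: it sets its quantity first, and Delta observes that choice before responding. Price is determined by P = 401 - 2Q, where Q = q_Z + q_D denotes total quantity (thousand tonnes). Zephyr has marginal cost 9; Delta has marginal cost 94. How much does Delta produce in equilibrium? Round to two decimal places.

Solve by backward induction. Given q_Z, the follower Delta maximises π_D = (401 - 2q_Z - 2q_D)q_D - 94q_D.
Setting the follower's marginal profit to zero, 307 - 2q_Z - 4q_D = 0, i.e. q_D = (307 - 2q_Z)/4.
The leader anticipates this reaction. Substituting into P = 401 - 2Q gives P = 495/2 - q_Z, so π_Z = (495/2 - q_Z)q_Z - 9q_Z.
Leader FOC: 477/2 - 2q_Z = 0, so q_Z = 477/4.
Then q_D = (307 - 2·(477/4))/4 = 137/8.

17.13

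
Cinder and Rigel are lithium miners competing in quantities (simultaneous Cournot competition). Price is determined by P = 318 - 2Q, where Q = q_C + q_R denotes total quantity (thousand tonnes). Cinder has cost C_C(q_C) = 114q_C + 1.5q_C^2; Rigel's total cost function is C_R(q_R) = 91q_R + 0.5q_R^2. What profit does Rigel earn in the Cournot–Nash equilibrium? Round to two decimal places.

Cinder's profit: π_C = (318 - 2Q)q_C - (114q_C + (3/2)q_C²). Setting ∂π_C/∂q_C = 0: 204 - 7q_C - 2(q_R) = 0.
Rigel's profit: π_R = (318 - 2Q)q_R - (91q_R + (1/2)q_R²). Setting ∂π_R/∂q_R = 0: 227 - 5q_R - 2(q_C) = 0.
Best responses: q_C = (204 - 2q_R)/7, q_R = (227 - 2q_C)/5.
Solving the pair: q_C = 566/31, q_R = 1181/31.
Price P = 318 - 2·(1747/31) = 205.2903.
Rigel's profit: 205.2903·(1181/31) - 91·(1181/31) - (1/2)(1181/31)² = 3628.4105.

3628.41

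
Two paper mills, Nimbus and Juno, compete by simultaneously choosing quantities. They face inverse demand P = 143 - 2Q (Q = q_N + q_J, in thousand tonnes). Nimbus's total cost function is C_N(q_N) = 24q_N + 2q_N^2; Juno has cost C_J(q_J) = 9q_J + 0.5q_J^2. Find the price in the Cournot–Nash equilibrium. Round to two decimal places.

Nimbus's profit: π_N = (143 - 2Q)q_N - (24q_N + 2q_N²). Setting ∂π_N/∂q_N = 0: 119 - 8q_N - 2(q_J) = 0.
Juno's profit: π_J = (143 - 2Q)q_J - (9q_J + (1/2)q_J²). Setting ∂π_J/∂q_J = 0: 134 - 5q_J - 2(q_N) = 0.
Best responses: q_N = (119 - 2q_J)/8, q_J = (134 - 2q_N)/5.
Substituting one into the other gives q_N = 109/12 and q_J = 139/6.
Total output Q = 129/4, so price P = 143 - 2·(129/4) = 157/2.

78.50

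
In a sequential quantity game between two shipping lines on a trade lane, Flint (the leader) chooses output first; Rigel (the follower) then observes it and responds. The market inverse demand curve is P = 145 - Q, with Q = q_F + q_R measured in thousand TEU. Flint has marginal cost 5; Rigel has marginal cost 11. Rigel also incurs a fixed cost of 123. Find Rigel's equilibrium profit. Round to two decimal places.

807.25

Solve by backward induction. Given q_F, the follower Rigel maximises π_R = (145 - q_F - q_R)q_R - 11q_R.
Follower FOC: 134 - q_F - 2q_R = 0, so q_R(q_F) = (134 - q_F)/2.
The leader anticipates this reaction. Substituting into P = 145 - Q gives P = 78 - (1/2)q_F, so π_F = (78 - (1/2)q_F)q_F - 5q_F.
The leader's first-order condition 73 - q_F = 0 yields q_F = 73.
Then q_R = (134 - 73)/2 = 61/2.
Price P = 145 - 207/2 = 83/2.
Rigel's profit: (83/2 - 11)·(61/2) - 123 = 807.2500.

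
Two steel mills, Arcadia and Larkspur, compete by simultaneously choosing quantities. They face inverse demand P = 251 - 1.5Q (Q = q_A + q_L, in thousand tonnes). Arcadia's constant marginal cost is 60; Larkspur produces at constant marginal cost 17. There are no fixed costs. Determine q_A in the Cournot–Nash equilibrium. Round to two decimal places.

Arcadia's profit: π_A = (251 - 1.5Q)q_A - (60q_A). Setting ∂π_A/∂q_A = 0: 191 - 3q_A - (3/2)(q_L) = 0.
Larkspur's first-order condition: 234 - 3q_L - (3/2)(q_A) = 0.
Best responses: q_A = (191 - (3/2)q_L)/3, q_L = (234 - (3/2)q_A)/3.
Solving the pair: q_A = 296/9, q_L = 554/9.

32.89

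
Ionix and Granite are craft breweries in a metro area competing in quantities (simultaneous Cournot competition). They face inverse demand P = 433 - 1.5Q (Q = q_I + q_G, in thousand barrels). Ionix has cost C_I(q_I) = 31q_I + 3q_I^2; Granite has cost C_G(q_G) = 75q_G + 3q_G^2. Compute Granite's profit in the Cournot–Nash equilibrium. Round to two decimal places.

Ionix's profit: π_I = (433 - 1.5Q)q_I - (31q_I + 3q_I²). Setting ∂π_I/∂q_I = 0: 402 - 9q_I - (3/2)(q_G) = 0.
Granite's first-order condition: 358 - 9q_G - (3/2)(q_I) = 0.
So q_I = (402 - (3/2)q_G)/9 and q_G = (358 - (3/2)q_I)/9.
Substituting one into the other gives q_I = 39.1238 and q_G = 1164/35.
Price P = 433 - (3/2)·(1520/21) = 324.4286.
Granite's profit: 324.4286·(1164/35) - 75·(1164/35) - 3(1164/35)² = 4977.1690.

4977.17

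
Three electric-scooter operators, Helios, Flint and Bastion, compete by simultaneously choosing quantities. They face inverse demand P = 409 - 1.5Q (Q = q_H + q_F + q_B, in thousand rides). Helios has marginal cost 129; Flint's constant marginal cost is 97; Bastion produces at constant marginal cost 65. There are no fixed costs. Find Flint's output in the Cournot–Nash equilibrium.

Helios's profit: π_H = (409 - 1.5Q)q_H - (129q_H). Setting ∂π_H/∂q_H = 0: 280 - 3q_H - (3/2)(q_F + q_B) = 0.
Flint's first-order condition: 312 - 3q_F - (3/2)(q_H + q_B) = 0.
Bastion's first-order condition: 344 - 3q_B - (3/2)(q_H + q_F) = 0.
Adding the 3 conditions: 936 − 3Q − 3Q = 0, i.e. Q = 156.
Back-substituting: q_H = (280 − 234)/(3/2) = 92/3, q_F = (312 − 234)/(3/2) = 52, q_B = (344 − 234)/(3/2) = 220/3.

52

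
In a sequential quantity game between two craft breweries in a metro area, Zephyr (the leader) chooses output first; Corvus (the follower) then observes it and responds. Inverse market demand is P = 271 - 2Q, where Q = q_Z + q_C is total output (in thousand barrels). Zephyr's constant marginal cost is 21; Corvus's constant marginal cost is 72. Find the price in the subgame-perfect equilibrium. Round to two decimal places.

96.25

The follower Corvus best-responds to any q_Z: π_C = (271 - 2Q)q_C - 72q_C.
Follower FOC: 199 - 2q_Z - 4q_C = 0, so q_C(q_Z) = (199 - 2q_Z)/4.
Zephyr substitutes q_C(q_Z) into its own profit: π_Z = q_Z(271 - 2q_Z - (199 - 2q_Z)/2) - 21q_Z = (343/2 - q_Z)q_Z - 21q_Z.
Maximising: ∂π_Z/∂q_Z = 301/2 - 2q_Z = 0, giving q_Z = 301/4.
Then q_C = (199 - 2·(301/4))/4 = 97/8.
Total output Q = 699/8, so price P = 271 - 2·(699/8) = 385/4.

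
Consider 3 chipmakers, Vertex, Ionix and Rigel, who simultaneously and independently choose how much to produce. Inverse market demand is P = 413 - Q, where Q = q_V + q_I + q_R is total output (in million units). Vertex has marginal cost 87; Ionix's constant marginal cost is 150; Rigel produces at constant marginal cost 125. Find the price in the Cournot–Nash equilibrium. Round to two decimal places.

193.75

Vertex's profit: π_V = (413 - Q)q_V - (87q_V). Setting ∂π_V/∂q_V = 0: 326 - 2q_V - (q_I + q_R) = 0.
Ionix's profit: π_I = (413 - Q)q_I - (150q_I). Setting ∂π_I/∂q_I = 0: 263 - 2q_I - (q_V + q_R) = 0.
Rigel's profit: π_R = (413 - Q)q_R - (125q_R). Setting ∂π_R/∂q_R = 0: 288 - 2q_R - (q_V + q_I) = 0.
Summing all 3 equations gives 877 − 4Q = 0, hence Q = 877/4.
Back-substituting: q_V = (326 − 877/4) = 427/4, q_I = (263 − 877/4) = 175/4, q_R = (288 − 877/4) = 275/4.
Total output Q = 877/4, so price P = 413 - 877/4 = 775/4.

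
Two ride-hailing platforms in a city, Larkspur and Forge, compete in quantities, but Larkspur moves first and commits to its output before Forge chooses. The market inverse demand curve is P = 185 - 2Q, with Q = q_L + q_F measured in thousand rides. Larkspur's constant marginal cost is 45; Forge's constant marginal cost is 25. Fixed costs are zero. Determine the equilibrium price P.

75

The follower Forge best-responds to any q_L: π_F = (185 - 2Q)q_F - 25q_F.
Setting the follower's marginal profit to zero, 160 - 2q_L - 4q_F = 0, i.e. q_F = (160 - 2q_L)/4.
Larkspur substitutes q_F(q_L) into its own profit: π_L = q_L(185 - 2q_L - (160 - 2q_L)/2) - 45q_L = (105 - q_L)q_L - 45q_L.
Maximising: ∂π_L/∂q_L = 60 - 2q_L = 0, giving q_L = 30.
Then q_F = (160 - 2·30)/4 = 25.
Total output Q = 55, so price P = 185 - 2·55 = 75.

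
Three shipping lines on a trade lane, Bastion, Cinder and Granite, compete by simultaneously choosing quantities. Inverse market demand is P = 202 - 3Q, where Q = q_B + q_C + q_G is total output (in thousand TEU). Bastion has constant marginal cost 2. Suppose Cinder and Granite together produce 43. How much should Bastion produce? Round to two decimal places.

With rivals' combined output fixed at 43, Bastion's profit is π_B = (202 - 3·43 - 3q_B)q_B - (2q_B) = (73 - 3q_B)q_B - (2q_B).
∂π_B/∂q_B = 71 - 6q_B = 0, so q_B = 71/6.

11.83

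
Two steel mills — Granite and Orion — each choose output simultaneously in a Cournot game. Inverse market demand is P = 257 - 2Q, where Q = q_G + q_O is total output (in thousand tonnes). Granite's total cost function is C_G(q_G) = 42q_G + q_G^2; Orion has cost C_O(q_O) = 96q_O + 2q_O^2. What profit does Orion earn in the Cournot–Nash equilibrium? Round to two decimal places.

Granite's profit: π_G = (257 - 2Q)q_G - (42q_G + q_G²). Setting ∂π_G/∂q_G = 0: 215 - 6q_G - 2(q_O) = 0.
Orion's profit: π_O = (257 - 2Q)q_O - (96q_O + 2q_O²). Setting ∂π_O/∂q_O = 0: 161 - 8q_O - 2(q_G) = 0.
Best responses: q_G = (215 - 2q_O)/6, q_O = (161 - 2q_G)/8.
Solving the pair: q_G = 699/22, q_O = 134/11.
Price P = 257 - 2·(967/22) = 1860/11.
Orion's profit: (1860/11)·(134/11) - 96·(134/11) - 2(134/11)² = 593.5868.

593.59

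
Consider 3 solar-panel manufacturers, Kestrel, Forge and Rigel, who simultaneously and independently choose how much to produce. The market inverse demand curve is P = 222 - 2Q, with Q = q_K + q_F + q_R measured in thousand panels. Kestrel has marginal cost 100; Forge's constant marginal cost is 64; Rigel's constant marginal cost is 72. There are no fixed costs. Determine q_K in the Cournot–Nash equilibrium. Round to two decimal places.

Kestrel's profit: π_K = (222 - 2Q)q_K - (100q_K). Setting ∂π_K/∂q_K = 0: 122 - 4q_K - 2(q_F + q_R) = 0.
Forge's profit: π_F = (222 - 2Q)q_F - (64q_F). Setting ∂π_F/∂q_F = 0: 158 - 4q_F - 2(q_K + q_R) = 0.
Rigel's first-order condition: 150 - 4q_R - 2(q_K + q_F) = 0.
Summing all 3 equations gives 430 − 8Q = 0, hence Q = 215/4.
Back-substituting: q_K = (122 − 215/2)/2 = 29/4, q_F = (158 − 215/2)/2 = 101/4, q_R = (150 − 215/2)/2 = 85/4.

7.25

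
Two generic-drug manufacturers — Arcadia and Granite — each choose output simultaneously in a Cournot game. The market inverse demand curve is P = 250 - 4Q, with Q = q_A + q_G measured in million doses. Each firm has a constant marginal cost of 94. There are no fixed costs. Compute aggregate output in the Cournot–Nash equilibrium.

Each firm earns π_i = (250 - 4Q)q_i - 94q_i.
First-order condition (treating rivals' output as given): 156 - 8q_i - 4q_j = 0.
By symmetry each firm produces the same amount; substituting q_j = q_i yields q_i = 156/12 = 13.
Total output Q = 13 + 13 = 26.

26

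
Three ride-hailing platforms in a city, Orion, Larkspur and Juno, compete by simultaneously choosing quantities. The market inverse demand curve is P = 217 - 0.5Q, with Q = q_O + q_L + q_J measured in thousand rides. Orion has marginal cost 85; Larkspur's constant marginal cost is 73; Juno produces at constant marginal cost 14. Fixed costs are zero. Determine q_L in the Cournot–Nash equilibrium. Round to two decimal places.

48.50

Orion's profit: π_O = (217 - 0.5Q)q_O - (85q_O). Setting ∂π_O/∂q_O = 0: 132 - q_O - (1/2)(q_L + q_J) = 0.
Larkspur's first-order condition: 144 - q_L - (1/2)(q_O + q_J) = 0.
Juno's profit: π_J = (217 - 0.5Q)q_J - (14q_J). Setting ∂π_J/∂q_J = 0: 203 - q_J - (1/2)(q_O + q_L) = 0.
Adding the 3 first-order conditions: 479 − 2Q = 0, so Q = 479/2.
Back-substituting: q_O = (132 − 479/4)/(1/2) = 49/2, q_L = (144 − 479/4)/(1/2) = 97/2, q_J = (203 − 479/4)/(1/2) = 333/2.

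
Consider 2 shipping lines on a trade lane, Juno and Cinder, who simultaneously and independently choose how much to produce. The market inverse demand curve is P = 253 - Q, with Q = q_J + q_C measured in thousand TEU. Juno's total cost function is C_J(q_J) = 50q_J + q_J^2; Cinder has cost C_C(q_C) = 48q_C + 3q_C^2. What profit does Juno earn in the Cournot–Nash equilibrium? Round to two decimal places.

4190.55

Juno's profit: π_J = (253 - Q)q_J - (50q_J + q_J²). Setting ∂π_J/∂q_J = 0: 203 - 4q_J - (q_C) = 0.
Cinder's first-order condition: 205 - 8q_C - (q_J) = 0.
So q_J = (203 - q_C)/4 and q_C = (205 - q_J)/8.
Substituting one into the other gives q_J = 1419/31 and q_C = 617/31.
Price P = 253 - 65.6774 = 187.3226.
Juno's profit: 187.3226·(1419/31) - 50·(1419/31) - (1419/31)² = 4190.5536.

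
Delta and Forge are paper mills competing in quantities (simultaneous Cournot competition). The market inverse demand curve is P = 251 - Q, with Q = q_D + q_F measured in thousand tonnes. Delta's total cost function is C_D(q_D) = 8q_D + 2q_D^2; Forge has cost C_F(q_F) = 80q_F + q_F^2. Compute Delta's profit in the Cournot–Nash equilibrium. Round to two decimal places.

Delta's profit: π_D = (251 - Q)q_D - (8q_D + 2q_D²). Setting ∂π_D/∂q_D = 0: 243 - 6q_D - (q_F) = 0.
Forge's profit: π_F = (251 - Q)q_F - (80q_F + q_F²). Setting ∂π_F/∂q_F = 0: 171 - 4q_F - (q_D) = 0.
So q_D = (243 - q_F)/6 and q_F = (171 - q_D)/4.
Substituting one into the other gives q_D = 801/23 and q_F = 783/23.
Price P = 251 - 1584/23 = 182.1304.
Delta's profit: 182.1304·(801/23) - 8·(801/23) - 2(801/23)² = 3638.5690.

3638.57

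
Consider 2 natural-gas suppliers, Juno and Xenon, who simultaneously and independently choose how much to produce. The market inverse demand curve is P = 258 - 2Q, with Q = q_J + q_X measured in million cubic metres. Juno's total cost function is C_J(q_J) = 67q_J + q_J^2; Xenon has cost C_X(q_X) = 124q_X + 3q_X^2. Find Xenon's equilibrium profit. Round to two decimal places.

283.93

Juno's profit: π_J = (258 - 2Q)q_J - (67q_J + q_J²). Setting ∂π_J/∂q_J = 0: 191 - 6q_J - 2(q_X) = 0.
Xenon's first-order condition: 134 - 10q_X - 2(q_J) = 0.
So q_J = (191 - 2q_X)/6 and q_X = (134 - 2q_J)/10.
Solving the pair: q_J = 821/28, q_X = 211/28.
Price P = 258 - 2·(258/7) = 1290/7.
Xenon's profit: (1290/7)·(211/28) - 124·(211/28) - 3(211/28)² = 283.9349.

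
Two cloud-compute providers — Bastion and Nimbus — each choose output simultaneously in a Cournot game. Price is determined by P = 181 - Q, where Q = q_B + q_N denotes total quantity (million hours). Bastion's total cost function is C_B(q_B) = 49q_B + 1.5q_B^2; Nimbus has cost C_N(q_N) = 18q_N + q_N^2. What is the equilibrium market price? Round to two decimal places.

Bastion's profit: π_B = (181 - Q)q_B - (49q_B + (3/2)q_B²). Setting ∂π_B/∂q_B = 0: 132 - 5q_B - (q_N) = 0.
Nimbus's profit: π_N = (181 - Q)q_N - (18q_N + q_N²). Setting ∂π_N/∂q_N = 0: 163 - 4q_N - (q_B) = 0.
Rearranging gives the reaction functions q_B = (132 - q_N)/5 and q_N = (163 - q_B)/4.
Solving the pair: q_B = 365/19, q_N = 683/19.
Total output Q = 1048/19, so price P = 181 - 1048/19 = 125.8421.

125.84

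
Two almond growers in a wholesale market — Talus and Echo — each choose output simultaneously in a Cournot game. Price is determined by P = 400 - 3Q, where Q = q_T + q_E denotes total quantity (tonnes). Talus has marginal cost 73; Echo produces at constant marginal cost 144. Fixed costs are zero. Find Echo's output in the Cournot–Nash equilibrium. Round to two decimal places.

20.56

Talus's profit: π_T = (400 - 3Q)q_T - (73q_T). Setting ∂π_T/∂q_T = 0: 327 - 6q_T - 3(q_E) = 0.
Echo's first-order condition: 256 - 6q_E - 3(q_T) = 0.
So q_T = (327 - 3q_E)/6 and q_E = (256 - 3q_T)/6.
Substituting one into the other gives q_T = 398/9 and q_E = 185/9.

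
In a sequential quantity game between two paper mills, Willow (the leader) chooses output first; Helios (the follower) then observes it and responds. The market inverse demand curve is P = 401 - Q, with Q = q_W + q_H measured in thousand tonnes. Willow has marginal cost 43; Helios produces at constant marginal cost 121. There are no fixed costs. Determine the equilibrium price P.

Solve by backward induction. Given q_W, the follower Helios maximises π_H = (401 - q_W - q_H)q_H - 121q_H.
∂π_H/∂q_H = 280 - q_W - 2q_H = 0 gives the reaction function q_H = (280 - q_W)/2.
The leader anticipates this reaction. Substituting into P = 401 - Q gives P = 261 - (1/2)q_W, so π_W = (261 - (1/2)q_W)q_W - 43q_W.
Leader FOC: 218 - q_W = 0, so q_W = 218.
Then q_H = (280 - 218)/2 = 31.
Total output Q = 249, so price P = 401 - 249 = 152.

152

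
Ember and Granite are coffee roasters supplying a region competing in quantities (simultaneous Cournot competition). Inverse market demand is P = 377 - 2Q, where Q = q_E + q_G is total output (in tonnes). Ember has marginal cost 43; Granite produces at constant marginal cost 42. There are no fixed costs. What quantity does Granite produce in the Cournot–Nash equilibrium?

Ember's profit: π_E = (377 - 2Q)q_E - (43q_E). Setting ∂π_E/∂q_E = 0: 334 - 4q_E - 2(q_G) = 0.
Granite's profit: π_G = (377 - 2Q)q_G - (42q_G). Setting ∂π_G/∂q_G = 0: 335 - 4q_G - 2(q_E) = 0.
So q_E = (334 - 2q_G)/4 and q_G = (335 - 2q_E)/4.
Solving the pair: q_E = 111/2, q_G = 56.

56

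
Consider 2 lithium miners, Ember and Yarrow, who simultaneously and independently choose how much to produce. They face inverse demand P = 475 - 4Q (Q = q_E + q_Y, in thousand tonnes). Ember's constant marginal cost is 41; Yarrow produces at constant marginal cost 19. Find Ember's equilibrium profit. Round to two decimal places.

4715.11

Ember's profit: π_E = (475 - 4Q)q_E - (41q_E). Setting ∂π_E/∂q_E = 0: 434 - 8q_E - 4(q_Y) = 0.
Yarrow's profit: π_Y = (475 - 4Q)q_Y - (19q_Y). Setting ∂π_Y/∂q_Y = 0: 456 - 8q_Y - 4(q_E) = 0.
Best responses: q_E = (434 - 4q_Y)/8, q_Y = (456 - 4q_E)/8.
Solving the pair: q_E = 103/3, q_Y = 239/6.
Price P = 475 - 4·(445/6) = 535/3.
Ember's profit: (535/3 - 41)·(103/3) = 4715.1111.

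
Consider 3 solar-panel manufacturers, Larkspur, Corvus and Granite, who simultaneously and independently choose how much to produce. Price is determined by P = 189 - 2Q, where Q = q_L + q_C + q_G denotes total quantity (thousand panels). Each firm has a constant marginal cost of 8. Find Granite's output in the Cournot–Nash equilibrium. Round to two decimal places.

22.63

A representative firm's profit is π_i = q_i(189 - 2Q) - 8q_i.
Setting ∂π_i/∂q_i = 0 with rivals' quantities fixed: 181 - 4q_i - 2·Σ_{j≠i} q_j = 0.
With identical firms every q_j equals q_i, so Σ_{j≠i} q_j = 2q_i and 181 = 8q_i, giving q_i = 181/8.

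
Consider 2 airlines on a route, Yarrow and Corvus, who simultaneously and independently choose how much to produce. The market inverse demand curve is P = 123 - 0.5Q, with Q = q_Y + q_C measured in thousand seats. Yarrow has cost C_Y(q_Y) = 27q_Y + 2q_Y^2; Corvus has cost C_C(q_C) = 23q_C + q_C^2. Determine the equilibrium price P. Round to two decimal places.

99.61

Yarrow's profit: π_Y = (123 - 0.5Q)q_Y - (27q_Y + 2q_Y²). Setting ∂π_Y/∂q_Y = 0: 96 - 5q_Y - (1/2)(q_C) = 0.
Corvus's first-order condition: 100 - 3q_C - (1/2)(q_Y) = 0.
Rearranging gives the reaction functions q_Y = (96 - (1/2)q_C)/5 and q_C = (100 - (1/2)q_Y)/3.
Solving the pair: q_Y = 952/59, q_C = 1808/59.
Total output Q = 46.7797, so price P = 123 - (1/2)·46.7797 = 99.6102.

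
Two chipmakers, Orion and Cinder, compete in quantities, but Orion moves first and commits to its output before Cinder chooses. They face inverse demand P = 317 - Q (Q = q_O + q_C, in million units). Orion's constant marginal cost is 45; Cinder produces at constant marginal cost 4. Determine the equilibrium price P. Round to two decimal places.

Solve by backward induction. Given q_O, the follower Cinder maximises π_C = (317 - q_O - q_C)q_C - 4q_C.
∂π_C/∂q_C = 313 - q_O - 2q_C = 0 gives the reaction function q_C = (313 - q_O)/2.
The leader anticipates this reaction. Substituting into P = 317 - Q gives P = 321/2 - (1/2)q_O, so π_O = (321/2 - (1/2)q_O)q_O - 45q_O.
Maximising: ∂π_O/∂q_O = 231/2 - q_O = 0, giving q_O = 231/2.
Then q_C = (313 - 231/2)/2 = 395/4.
Total output Q = 857/4, so price P = 317 - 857/4 = 411/4.

102.75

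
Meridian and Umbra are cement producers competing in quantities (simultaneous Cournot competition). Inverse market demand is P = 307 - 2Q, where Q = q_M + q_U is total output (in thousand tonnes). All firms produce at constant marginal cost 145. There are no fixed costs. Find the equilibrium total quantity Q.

54

Each firm earns π_i = (307 - 2Q)q_i - 145q_i.
First-order condition (treating rivals' output as given): 162 - 4q_i - 2q_j = 0.
With identical firms every q_j equals q_i, so q_j = q_i and 162 = 6q_i, giving q_i = 27.
Total output Q = 27 + 27 = 54.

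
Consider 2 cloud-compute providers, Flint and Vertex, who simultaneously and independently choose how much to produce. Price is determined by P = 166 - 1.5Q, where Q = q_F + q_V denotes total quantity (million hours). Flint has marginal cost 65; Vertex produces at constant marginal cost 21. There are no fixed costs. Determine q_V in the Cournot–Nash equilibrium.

42

Flint's profit: π_F = (166 - 1.5Q)q_F - (65q_F). Setting ∂π_F/∂q_F = 0: 101 - 3q_F - (3/2)(q_V) = 0.
Vertex's profit: π_V = (166 - 1.5Q)q_V - (21q_V). Setting ∂π_V/∂q_V = 0: 145 - 3q_V - (3/2)(q_F) = 0.
So q_F = (101 - (3/2)q_V)/3 and q_V = (145 - (3/2)q_F)/3.
Solving the pair: q_F = 38/3, q_V = 42.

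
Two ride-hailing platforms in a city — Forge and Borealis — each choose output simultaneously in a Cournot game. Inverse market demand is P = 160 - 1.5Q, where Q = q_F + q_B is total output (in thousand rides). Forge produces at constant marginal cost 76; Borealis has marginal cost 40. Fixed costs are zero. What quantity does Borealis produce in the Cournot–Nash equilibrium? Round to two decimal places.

Forge's profit: π_F = (160 - 1.5Q)q_F - (76q_F). Setting ∂π_F/∂q_F = 0: 84 - 3q_F - (3/2)(q_B) = 0.
Borealis's first-order condition: 120 - 3q_B - (3/2)(q_F) = 0.
Best responses: q_F = (84 - (3/2)q_B)/3, q_B = (120 - (3/2)q_F)/3.
Substituting one into the other gives q_F = 32/3 and q_B = 104/3.

34.67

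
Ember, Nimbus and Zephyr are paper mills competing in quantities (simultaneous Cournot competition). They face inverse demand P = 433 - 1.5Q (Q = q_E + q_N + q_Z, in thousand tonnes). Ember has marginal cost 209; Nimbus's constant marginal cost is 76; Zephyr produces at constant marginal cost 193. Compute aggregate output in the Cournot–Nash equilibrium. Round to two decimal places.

136.83

Ember's profit: π_E = (433 - 1.5Q)q_E - (209q_E). Setting ∂π_E/∂q_E = 0: 224 - 3q_E - (3/2)(q_N + q_Z) = 0.
Nimbus's profit: π_N = (433 - 1.5Q)q_N - (76q_N). Setting ∂π_N/∂q_N = 0: 357 - 3q_N - (3/2)(q_E + q_Z) = 0.
Zephyr's profit: π_Z = (433 - 1.5Q)q_Z - (193q_Z). Setting ∂π_Z/∂q_Z = 0: 240 - 3q_Z - (3/2)(q_E + q_N) = 0.
Adding the 3 first-order conditions: 821 − 6Q = 0, so Q = 821/6.
Back-substituting: q_E = (224 − 821/4)/(3/2) = 25/2, q_N = (357 − 821/4)/(3/2) = 607/6, q_Z = (240 − 821/4)/(3/2) = 139/6.
Total output Q = 25/2 + 607/6 + 139/6 = 821/6.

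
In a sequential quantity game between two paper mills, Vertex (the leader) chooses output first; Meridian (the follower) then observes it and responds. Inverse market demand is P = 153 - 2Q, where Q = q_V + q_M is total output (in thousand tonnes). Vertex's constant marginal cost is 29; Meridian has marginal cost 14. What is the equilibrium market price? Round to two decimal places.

Solve by backward induction. Given q_V, the follower Meridian maximises π_M = (153 - 2q_V - 2q_M)q_M - 14q_M.
Setting the follower's marginal profit to zero, 139 - 2q_V - 4q_M = 0, i.e. q_M = (139 - 2q_V)/4.
The leader anticipates this reaction. Substituting into P = 153 - 2Q gives P = 167/2 - q_V, so π_V = (167/2 - q_V)q_V - 29q_V.
Leader FOC: 109/2 - 2q_V = 0, so q_V = 109/4.
Then q_M = (139 - 2·(109/4))/4 = 169/8.
Total output Q = 387/8, so price P = 153 - 2·(387/8) = 225/4.

56.25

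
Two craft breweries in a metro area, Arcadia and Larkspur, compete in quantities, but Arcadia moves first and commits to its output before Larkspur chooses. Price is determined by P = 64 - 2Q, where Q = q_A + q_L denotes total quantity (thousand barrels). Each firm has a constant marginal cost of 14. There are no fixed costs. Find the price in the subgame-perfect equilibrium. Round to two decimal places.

The follower Larkspur best-responds to any q_A: π_L = (64 - 2Q)q_L - 14q_L.
Follower FOC: 50 - 2q_A - 4q_L = 0, so q_L(q_A) = (50 - 2q_A)/4.
The leader anticipates this reaction. Substituting into P = 64 - 2Q gives P = 39 - q_A, so π_A = (39 - q_A)q_A - 14q_A.
The leader's first-order condition 25 - 2q_A = 0 yields q_A = 25/2.
Then q_L = (50 - 2·(25/2))/4 = 25/4.
Total output Q = 75/4, so price P = 64 - 2·(75/4) = 53/2.

26.50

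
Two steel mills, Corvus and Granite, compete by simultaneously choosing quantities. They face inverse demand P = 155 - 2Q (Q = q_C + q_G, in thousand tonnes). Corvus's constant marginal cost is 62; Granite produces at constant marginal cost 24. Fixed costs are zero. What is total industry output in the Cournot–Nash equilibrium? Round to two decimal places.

37.33

Corvus's profit: π_C = (155 - 2Q)q_C - (62q_C). Setting ∂π_C/∂q_C = 0: 93 - 4q_C - 2(q_G) = 0.
Granite's profit: π_G = (155 - 2Q)q_G - (24q_G). Setting ∂π_G/∂q_G = 0: 131 - 4q_G - 2(q_C) = 0.
Best responses: q_C = (93 - 2q_G)/4, q_G = (131 - 2q_C)/4.
Solving the pair: q_C = 55/6, q_G = 169/6.
Total output Q = 55/6 + 169/6 = 112/3.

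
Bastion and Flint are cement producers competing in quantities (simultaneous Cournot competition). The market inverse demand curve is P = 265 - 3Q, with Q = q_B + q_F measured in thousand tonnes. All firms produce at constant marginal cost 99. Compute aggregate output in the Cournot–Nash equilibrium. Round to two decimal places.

36.89

Each firm earns π_i = (265 - 3Q)q_i - 99q_i.
First-order condition (treating rivals' output as given): 166 - 6q_i - 3q_j = 0.
By symmetry each firm produces the same amount; substituting q_j = q_i yields q_i = 166/9.
Total output Q = 166/9 + 166/9 = 332/9.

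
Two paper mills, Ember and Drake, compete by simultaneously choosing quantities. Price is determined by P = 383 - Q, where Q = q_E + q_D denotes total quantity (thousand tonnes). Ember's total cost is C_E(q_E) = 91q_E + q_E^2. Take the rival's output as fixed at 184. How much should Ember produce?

27

With the rival's output fixed at 184, Ember's profit is π_E = (383 - 184 - q_E)q_E - (91q_E + q_E²) = (199 - q_E)q_E - (91q_E + q_E²).
∂π_E/∂q_E = 108 - 4q_E = 0, so q_E = 27.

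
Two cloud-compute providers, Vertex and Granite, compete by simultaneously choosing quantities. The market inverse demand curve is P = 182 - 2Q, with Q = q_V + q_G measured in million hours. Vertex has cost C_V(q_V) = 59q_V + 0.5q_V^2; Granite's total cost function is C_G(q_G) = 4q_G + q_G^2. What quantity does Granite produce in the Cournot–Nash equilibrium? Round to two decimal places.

24.77

Vertex's profit: π_V = (182 - 2Q)q_V - (59q_V + (1/2)q_V²). Setting ∂π_V/∂q_V = 0: 123 - 5q_V - 2(q_G) = 0.
Granite's profit: π_G = (182 - 2Q)q_G - (4q_G + q_G²). Setting ∂π_G/∂q_G = 0: 178 - 6q_G - 2(q_V) = 0.
Rearranging gives the reaction functions q_V = (123 - 2q_G)/5 and q_G = (178 - 2q_V)/6.
Substituting one into the other gives q_V = 191/13 and q_G = 322/13.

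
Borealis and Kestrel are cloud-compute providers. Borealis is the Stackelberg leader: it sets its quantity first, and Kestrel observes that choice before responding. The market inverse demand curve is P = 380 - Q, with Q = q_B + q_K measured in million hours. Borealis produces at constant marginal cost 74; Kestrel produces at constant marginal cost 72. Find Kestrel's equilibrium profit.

Solve by backward induction. Given q_B, the follower Kestrel maximises π_K = (380 - q_B - q_K)q_K - 72q_K.
Setting the follower's marginal profit to zero, 308 - q_B - 2q_K = 0, i.e. q_K = (308 - q_B)/2.
Borealis substitutes q_K(q_B) into its own profit: π_B = q_B(380 - q_B - (308 - q_B)/2) - 74q_B = (226 - (1/2)q_B)q_B - 74q_B.
Maximising: ∂π_B/∂q_B = 152 - q_B = 0, giving q_B = 152.
Then q_K = (308 - 152)/2 = 78.
Price P = 380 - 230 = 150.
Kestrel's profit: (150 - 72)·78 = 6084.

6084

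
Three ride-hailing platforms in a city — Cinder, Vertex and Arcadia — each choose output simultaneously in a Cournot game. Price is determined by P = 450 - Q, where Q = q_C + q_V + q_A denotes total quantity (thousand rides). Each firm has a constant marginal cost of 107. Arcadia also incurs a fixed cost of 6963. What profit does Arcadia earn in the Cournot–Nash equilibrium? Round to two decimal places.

A representative firm's profit is π_i = q_i(450 - Q) - 107q_i.
First-order condition (treating rivals' output as given): 343 - 2q_i - Σ_{j≠i} q_j = 0.
With identical firms every q_j equals q_i, so Σ_{j≠i} q_j = 2q_i and 343 = 4q_i, giving q_i = 343/4.
Price P = 450 - 1029/4 = 771/4.
Arcadia's profit: (771/4 - 107)·(343/4) - 6963 = 390.0625.

390.06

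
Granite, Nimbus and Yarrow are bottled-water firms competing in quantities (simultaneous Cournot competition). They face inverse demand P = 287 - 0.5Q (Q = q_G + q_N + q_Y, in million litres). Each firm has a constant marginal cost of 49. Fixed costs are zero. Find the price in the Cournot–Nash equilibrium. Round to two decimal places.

A representative firm's profit is π_i = q_i(287 - 0.5Q) - 49q_i.
First-order condition (treating rivals' output as given): 238 - q_i - (1/2)·Σ_{j≠i} q_j = 0.
With identical firms every q_j equals q_i, so Σ_{j≠i} q_j = 2q_i and 238 = 2q_i, giving q_i = 119.
Total output Q = 357, so price P = 287 - (1/2)·357 = 217/2.

108.50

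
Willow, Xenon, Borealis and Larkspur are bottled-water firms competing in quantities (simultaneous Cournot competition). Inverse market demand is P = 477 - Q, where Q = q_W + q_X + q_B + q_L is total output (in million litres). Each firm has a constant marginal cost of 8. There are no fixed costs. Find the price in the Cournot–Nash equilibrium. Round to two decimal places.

101.80

A representative firm's profit is π_i = q_i(477 - Q) - 8q_i.
First-order condition (treating rivals' output as given): 469 - 2q_i - Σ_{j≠i} q_j = 0.
With identical firms every q_j equals q_i, so Σ_{j≠i} q_j = 3q_i and 469 = 5q_i, giving q_i = 469/5.
Total output Q = 1876/5, so price P = 477 - 1876/5 = 509/5.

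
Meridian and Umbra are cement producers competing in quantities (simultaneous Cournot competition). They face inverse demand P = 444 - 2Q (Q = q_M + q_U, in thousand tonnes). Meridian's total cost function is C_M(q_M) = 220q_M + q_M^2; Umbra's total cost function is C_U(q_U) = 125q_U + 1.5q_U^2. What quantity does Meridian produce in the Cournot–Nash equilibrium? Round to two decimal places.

Meridian's profit: π_M = (444 - 2Q)q_M - (220q_M + q_M²). Setting ∂π_M/∂q_M = 0: 224 - 6q_M - 2(q_U) = 0.
Umbra's first-order condition: 319 - 7q_U - 2(q_M) = 0.
Best responses: q_M = (224 - 2q_U)/6, q_U = (319 - 2q_M)/7.
Solving the pair: q_M = 465/19, q_U = 733/19.

24.47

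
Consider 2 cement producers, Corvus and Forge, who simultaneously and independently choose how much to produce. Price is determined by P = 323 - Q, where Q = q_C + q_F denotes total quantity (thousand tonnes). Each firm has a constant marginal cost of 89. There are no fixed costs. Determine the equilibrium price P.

167

A representative firm's profit is π_i = q_i(323 - Q) - 89q_i.
Setting ∂π_i/∂q_i = 0 with rivals' quantities fixed: 234 - 2q_i - q_j = 0.
By symmetry each firm produces the same amount; substituting q_j = q_i yields q_i = 234/3 = 78.
Total output Q = 156, so price P = 323 - 156 = 167.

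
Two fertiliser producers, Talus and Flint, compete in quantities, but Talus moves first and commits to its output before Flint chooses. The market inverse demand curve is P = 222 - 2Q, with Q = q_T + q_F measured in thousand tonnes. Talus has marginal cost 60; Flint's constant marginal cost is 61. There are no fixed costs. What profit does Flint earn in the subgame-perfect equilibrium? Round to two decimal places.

The follower Flint best-responds to any q_T: π_F = (222 - 2Q)q_F - 61q_F.
∂π_F/∂q_F = 161 - 2q_T - 4q_F = 0 gives the reaction function q_F = (161 - 2q_T)/4.
The leader anticipates this reaction. Substituting into P = 222 - 2Q gives P = 283/2 - q_T, so π_T = (283/2 - q_T)q_T - 60q_T.
Maximising: ∂π_T/∂q_T = 163/2 - 2q_T = 0, giving q_T = 163/4.
Then q_F = (161 - 2·(163/4))/4 = 159/8.
Price P = 222 - 2·(485/8) = 403/4.
Flint's profit: (403/4 - 61)·(159/8) = 790.0313.

790.03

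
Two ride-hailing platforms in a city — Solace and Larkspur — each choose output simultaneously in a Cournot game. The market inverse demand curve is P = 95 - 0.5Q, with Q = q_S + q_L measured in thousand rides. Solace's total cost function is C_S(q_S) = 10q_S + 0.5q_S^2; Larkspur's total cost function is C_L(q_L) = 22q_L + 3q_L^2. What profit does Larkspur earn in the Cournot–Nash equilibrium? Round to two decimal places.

198.31

Solace's profit: π_S = (95 - 0.5Q)q_S - (10q_S + (1/2)q_S²). Setting ∂π_S/∂q_S = 0: 85 - 2q_S - (1/2)(q_L) = 0.
Larkspur's profit: π_L = (95 - 0.5Q)q_L - (22q_L + 3q_L²). Setting ∂π_L/∂q_L = 0: 73 - 7q_L - (1/2)(q_S) = 0.
Rearranging gives the reaction functions q_S = (85 - (1/2)q_L)/2 and q_L = (73 - (1/2)q_S)/7.
Substituting one into the other gives q_S = 40.6182 and q_L = 414/55.
Price P = 95 - (1/2)·48.1455 = 70.9273.
Larkspur's profit: 70.9273·(414/55) - 22·(414/55) - 3(414/55)² = 198.3094.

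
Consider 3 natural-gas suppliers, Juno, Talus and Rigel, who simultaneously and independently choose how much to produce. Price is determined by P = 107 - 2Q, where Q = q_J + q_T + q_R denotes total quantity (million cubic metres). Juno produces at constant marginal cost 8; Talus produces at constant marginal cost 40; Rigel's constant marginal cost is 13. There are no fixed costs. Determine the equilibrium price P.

42

Juno's profit: π_J = (107 - 2Q)q_J - (8q_J). Setting ∂π_J/∂q_J = 0: 99 - 4q_J - 2(q_T + q_R) = 0.
Talus's first-order condition: 67 - 4q_T - 2(q_J + q_R) = 0.
Rigel's first-order condition: 94 - 4q_R - 2(q_J + q_T) = 0.
Adding the 3 conditions: 260 − 4Q − 4Q = 0, i.e. Q = 65/2.
Back-substituting: q_J = (99 − 65)/2 = 17, q_T = (67 − 65)/2 = 1, q_R = (94 − 65)/2 = 29/2.
Total output Q = 65/2, so price P = 107 - 2·(65/2) = 42.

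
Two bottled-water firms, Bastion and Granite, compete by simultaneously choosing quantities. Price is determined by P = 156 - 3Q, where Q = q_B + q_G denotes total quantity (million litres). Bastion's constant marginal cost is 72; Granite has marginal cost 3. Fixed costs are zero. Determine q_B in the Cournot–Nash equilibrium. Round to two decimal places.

1.67

Bastion's profit: π_B = (156 - 3Q)q_B - (72q_B). Setting ∂π_B/∂q_B = 0: 84 - 6q_B - 3(q_G) = 0.
Granite's first-order condition: 153 - 6q_G - 3(q_B) = 0.
Best responses: q_B = (84 - 3q_G)/6, q_G = (153 - 3q_B)/6.
Substituting one into the other gives q_B = 5/3 and q_G = 74/3.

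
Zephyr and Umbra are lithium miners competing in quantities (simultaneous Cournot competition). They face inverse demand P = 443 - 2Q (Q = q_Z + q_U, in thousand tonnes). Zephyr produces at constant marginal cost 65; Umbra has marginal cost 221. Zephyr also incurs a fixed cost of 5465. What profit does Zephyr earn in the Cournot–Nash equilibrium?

10377

Zephyr's profit: π_Z = (443 - 2Q)q_Z - (65q_Z). Setting ∂π_Z/∂q_Z = 0: 378 - 4q_Z - 2(q_U) = 0.
Umbra's first-order condition: 222 - 4q_U - 2(q_Z) = 0.
So q_Z = (378 - 2q_U)/4 and q_U = (222 - 2q_Z)/4.
Substituting one into the other gives q_Z = 89 and q_U = 11.
Price P = 443 - 2·100 = 243.
Zephyr's profit: (243 - 65)·89 - 5465 = 10377.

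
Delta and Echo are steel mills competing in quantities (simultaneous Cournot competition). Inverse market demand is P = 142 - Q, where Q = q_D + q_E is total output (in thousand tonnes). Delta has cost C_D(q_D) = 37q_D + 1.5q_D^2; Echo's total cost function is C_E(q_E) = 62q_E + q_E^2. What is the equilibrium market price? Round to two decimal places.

Delta's profit: π_D = (142 - Q)q_D - (37q_D + (3/2)q_D²). Setting ∂π_D/∂q_D = 0: 105 - 5q_D - (q_E) = 0.
Echo's profit: π_E = (142 - Q)q_E - (62q_E + q_E²). Setting ∂π_E/∂q_E = 0: 80 - 4q_E - (q_D) = 0.
Best responses: q_D = (105 - q_E)/5, q_E = (80 - q_D)/4.
Substituting one into the other gives q_D = 340/19 and q_E = 295/19.
Total output Q = 635/19, so price P = 142 - 635/19 = 108.5789.

108.58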